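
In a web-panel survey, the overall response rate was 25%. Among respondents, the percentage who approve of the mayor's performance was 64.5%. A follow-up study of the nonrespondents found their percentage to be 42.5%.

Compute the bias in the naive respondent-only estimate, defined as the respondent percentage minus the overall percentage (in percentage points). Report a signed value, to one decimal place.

+16.5 percentage points

Nonresponse fraction = 1 − 0.25 = 0.75.
Bias = (nonresponse fraction) × (respondent percentage − nonrespondent percentage)
     = 0.75 × (64.5 − 42.5) = 0.75 × 22 = 16.5.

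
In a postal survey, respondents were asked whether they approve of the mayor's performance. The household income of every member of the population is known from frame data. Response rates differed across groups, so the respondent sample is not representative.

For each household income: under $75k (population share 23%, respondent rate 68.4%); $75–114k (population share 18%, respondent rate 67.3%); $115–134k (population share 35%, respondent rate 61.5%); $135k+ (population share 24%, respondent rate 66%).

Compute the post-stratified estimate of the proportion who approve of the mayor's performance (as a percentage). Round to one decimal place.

Each cell contributes population-share × respondent value:
  under $75k: 0.23 × 68.4 = 15.732
  $75–114k: 0.18 × 67.3 = 12.114
  $115–134k: 0.35 × 61.5 = 21.525
  $135k+: 0.24 × 66 = 15.84
Post-stratified estimate = 65.211 → 65.2%.

65.2%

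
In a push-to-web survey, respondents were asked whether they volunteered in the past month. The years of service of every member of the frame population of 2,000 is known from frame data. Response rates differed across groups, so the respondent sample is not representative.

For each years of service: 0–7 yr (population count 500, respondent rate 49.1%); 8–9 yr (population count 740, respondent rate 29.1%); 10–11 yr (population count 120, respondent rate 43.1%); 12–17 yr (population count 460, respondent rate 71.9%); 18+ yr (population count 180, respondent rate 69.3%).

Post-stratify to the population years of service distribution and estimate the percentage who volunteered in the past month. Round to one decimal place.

48.4%

Reweight to the known years of service distribution:
  0–7 yr: (500/2,000) × 49.1 = 12.275
  8–9 yr: (740/2,000) × 29.1 = 10.767
  10–11 yr: (120/2,000) × 43.1 = 2.586
  12–17 yr: (460/2,000) × 71.9 = 16.537
  18+ yr: (180/2,000) × 69.3 = 6.237
Post-stratified estimate = 48.402 → 48.4%.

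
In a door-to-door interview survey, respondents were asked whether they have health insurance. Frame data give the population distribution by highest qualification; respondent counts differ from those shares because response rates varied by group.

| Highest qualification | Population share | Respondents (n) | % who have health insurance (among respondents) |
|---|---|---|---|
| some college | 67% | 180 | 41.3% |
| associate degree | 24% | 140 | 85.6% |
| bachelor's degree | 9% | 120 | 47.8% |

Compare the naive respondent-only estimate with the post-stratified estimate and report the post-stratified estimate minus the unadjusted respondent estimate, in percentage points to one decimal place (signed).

-4.7 percentage points

Without adjustment, the pooled respondent share is:
  (180/440)×41.3 + (140/440)×85.6 + (120/440)×47.8 = 57.1682%
Reweighting by population highest qualification shares:
  0.67×41.3 + 0.24×85.6 + 0.09×47.8 = 52.517%
Difference = 52.517 − 57.1682 = -4.6512 pp.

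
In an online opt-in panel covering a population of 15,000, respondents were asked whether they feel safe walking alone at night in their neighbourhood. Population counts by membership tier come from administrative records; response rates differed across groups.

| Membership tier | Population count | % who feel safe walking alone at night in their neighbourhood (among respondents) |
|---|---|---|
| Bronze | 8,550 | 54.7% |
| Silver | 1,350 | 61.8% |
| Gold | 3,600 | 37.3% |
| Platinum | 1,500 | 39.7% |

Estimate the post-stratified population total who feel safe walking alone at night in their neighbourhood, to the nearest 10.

Apply each group's respondent rate to its population count:
  Bronze: 8,550 × 54.7% = 4676.85
  Silver: 1,350 × 61.8% = 834.3
  Gold: 3,600 × 37.3% = 1342.8
  Platinum: 1,500 × 39.7% = 595.5
Estimated total = 7449.45 → 7,450.

7,450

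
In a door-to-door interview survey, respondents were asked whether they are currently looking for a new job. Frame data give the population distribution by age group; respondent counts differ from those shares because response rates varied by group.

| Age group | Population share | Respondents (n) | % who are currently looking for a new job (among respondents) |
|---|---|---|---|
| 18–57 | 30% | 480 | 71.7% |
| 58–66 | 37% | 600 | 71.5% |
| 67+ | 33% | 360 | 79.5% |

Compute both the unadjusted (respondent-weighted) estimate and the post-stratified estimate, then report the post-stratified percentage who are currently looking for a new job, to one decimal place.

74.2%

Without adjustment, the pooled respondent share is:
  (480/1440)×71.7 + (600/1440)×71.5 + (360/1440)×79.5 = 73.5667%
Post-stratifying to population shares instead:
  0.3×71.7 + 0.37×71.5 + 0.33×79.5 = 74.2%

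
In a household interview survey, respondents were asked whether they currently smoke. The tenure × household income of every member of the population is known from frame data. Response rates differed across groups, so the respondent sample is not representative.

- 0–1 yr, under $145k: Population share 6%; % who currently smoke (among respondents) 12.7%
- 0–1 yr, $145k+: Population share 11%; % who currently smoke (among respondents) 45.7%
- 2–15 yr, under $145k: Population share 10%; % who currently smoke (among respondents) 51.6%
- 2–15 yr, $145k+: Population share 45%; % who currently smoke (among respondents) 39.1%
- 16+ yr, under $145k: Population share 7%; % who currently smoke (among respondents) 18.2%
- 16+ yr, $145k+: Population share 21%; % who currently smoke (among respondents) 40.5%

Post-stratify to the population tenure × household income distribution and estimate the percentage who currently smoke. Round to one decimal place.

38.3%

Reweight to the known tenure × household income distribution:
  0–1 yr, under $145k: 0.06 × 12.7 = 0.762
  0–1 yr, $145k+: 0.11 × 45.7 = 5.027
  2–15 yr, under $145k: 0.1 × 51.6 = 5.16
  2–15 yr, $145k+: 0.45 × 39.1 = 17.595
  16+ yr, under $145k: 0.07 × 18.2 = 1.274
  16+ yr, $145k+: 0.21 × 40.5 = 8.505
Post-stratified estimate = 38.323 → 38.3%.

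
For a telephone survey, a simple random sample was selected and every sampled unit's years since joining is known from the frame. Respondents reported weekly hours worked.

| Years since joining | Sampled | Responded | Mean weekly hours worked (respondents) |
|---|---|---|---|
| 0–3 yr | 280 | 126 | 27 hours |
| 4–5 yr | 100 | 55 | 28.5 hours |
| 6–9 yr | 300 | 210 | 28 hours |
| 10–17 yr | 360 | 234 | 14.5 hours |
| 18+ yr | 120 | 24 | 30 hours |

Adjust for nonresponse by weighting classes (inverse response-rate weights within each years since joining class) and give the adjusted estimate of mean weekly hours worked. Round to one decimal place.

23.8

Response rates by class: 0–3 yr 126/280 = 45%, 4–5 yr 55/100 = 55%, 6–9 yr 210/300 = 70%, 10–17 yr 234/360 = 65%, 18+ yr 24/120 = 20%.
Inverse-response-rate weighting restores each class to its sampled count, so class totals weight by n_sampled:
  0–3 yr: 280 × 27 = 7560
  4–5 yr: 100 × 28.5 = 2850
  6–9 yr: 300 × 28 = 8400
  10–17 yr: 360 × 14.5 = 5220
  18+ yr: 120 × 30 = 3600
Adjusted estimate = 27,630 / 1,160 = 23.819 → 23.8.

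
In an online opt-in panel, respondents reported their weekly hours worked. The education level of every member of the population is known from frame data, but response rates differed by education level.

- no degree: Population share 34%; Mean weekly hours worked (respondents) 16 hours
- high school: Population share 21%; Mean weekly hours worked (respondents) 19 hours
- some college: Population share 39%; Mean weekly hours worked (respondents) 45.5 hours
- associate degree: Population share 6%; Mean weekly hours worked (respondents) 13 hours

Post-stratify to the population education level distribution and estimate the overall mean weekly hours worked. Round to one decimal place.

Weight each group's respondent value by its population share:
  no degree: 0.34 × 16 = 5.44
  high school: 0.21 × 19 = 3.99
  some college: 0.39 × 45.5 = 17.745
  associate degree: 0.06 × 13 = 0.78
Post-stratified estimate = 27.955 → 28.0.

28.0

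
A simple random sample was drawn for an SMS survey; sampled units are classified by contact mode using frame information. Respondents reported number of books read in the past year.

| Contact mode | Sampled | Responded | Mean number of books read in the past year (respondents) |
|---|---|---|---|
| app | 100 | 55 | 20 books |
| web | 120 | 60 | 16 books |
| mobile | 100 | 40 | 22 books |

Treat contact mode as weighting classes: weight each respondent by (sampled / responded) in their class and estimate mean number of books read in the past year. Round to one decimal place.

Class response rates: app 55/100 = 55%, web 60/120 = 50%, mobile 40/100 = 40%.
Each respondent's weight = sampled/responded in their class; summing within a class gives n_sampled, so:
  app: 100 × 20 = 2000
  web: 120 × 16 = 1920
  mobile: 100 × 22 = 2200
Adjusted estimate = 6120 / 320 = 19.125 → 19.1.

19.1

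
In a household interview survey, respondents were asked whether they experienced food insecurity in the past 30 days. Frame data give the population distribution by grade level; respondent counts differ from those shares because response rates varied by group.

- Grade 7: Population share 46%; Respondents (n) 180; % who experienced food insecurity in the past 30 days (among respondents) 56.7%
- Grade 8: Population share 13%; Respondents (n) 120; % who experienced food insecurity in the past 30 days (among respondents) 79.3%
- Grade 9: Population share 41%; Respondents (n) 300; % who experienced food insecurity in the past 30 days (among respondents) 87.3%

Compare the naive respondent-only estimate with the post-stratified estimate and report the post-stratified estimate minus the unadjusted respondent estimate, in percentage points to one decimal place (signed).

Naive respondent-only estimate (weights = respondent counts):
  (180/600)×56.7 + (120/600)×79.3 + (300/600)×87.3 = 76.52%
Reweighting by population grade level shares:
  0.46×56.7 + 0.13×79.3 + 0.41×87.3 = 72.184%
Difference = 72.184 − 76.52 = -4.336 pp.

-4.3 percentage points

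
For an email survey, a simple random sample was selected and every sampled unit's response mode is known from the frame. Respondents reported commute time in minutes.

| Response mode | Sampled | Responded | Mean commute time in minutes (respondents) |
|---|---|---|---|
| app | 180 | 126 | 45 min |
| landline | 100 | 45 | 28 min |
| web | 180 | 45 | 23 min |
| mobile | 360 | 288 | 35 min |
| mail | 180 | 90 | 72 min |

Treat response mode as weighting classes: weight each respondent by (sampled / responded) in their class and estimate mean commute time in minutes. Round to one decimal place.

40.6

Class response rates: app 126/180 = 70%, landline 45/100 = 45%, web 45/180 = 25%, mobile 288/360 = 80%, mail 90/180 = 50%.
Inverse-response-rate weighting restores each class to its sampled count, so class totals weight by n_sampled:
  app: 180 × 45 = 8100
  landline: 100 × 28 = 2800
  web: 180 × 23 = 4140
  mobile: 360 × 35 = 12,600
  mail: 180 × 72 = 12,960
Adjusted estimate = 40,600 / 1,000 = 40.6 → 40.6.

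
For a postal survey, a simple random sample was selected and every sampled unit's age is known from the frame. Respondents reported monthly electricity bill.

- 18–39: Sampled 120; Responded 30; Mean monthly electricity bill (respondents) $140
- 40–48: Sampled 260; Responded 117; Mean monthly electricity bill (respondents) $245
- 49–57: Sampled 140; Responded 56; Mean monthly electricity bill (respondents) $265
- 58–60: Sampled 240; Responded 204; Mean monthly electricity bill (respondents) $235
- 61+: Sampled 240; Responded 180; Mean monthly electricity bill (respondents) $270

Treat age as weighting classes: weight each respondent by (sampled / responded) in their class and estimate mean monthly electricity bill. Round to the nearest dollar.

$239

Class response rates: 18–39 30/120 = 25%, 40–48 117/260 = 45%, 49–57 56/140 = 40%, 58–60 204/240 = 85%, 61+ 180/240 = 75%.
Each respondent's weight = sampled/responded in their class; summing within a class gives n_sampled, so:
  18–39: 120 × 140 = 16,800
  40–48: 260 × 245 = 63,700
  49–57: 140 × 265 = 37,100
  58–60: 240 × 235 = 56,400
  61+: 240 × 270 = 64,800
Adjusted estimate = 238,800 / 1,000 = 238.8 → $239.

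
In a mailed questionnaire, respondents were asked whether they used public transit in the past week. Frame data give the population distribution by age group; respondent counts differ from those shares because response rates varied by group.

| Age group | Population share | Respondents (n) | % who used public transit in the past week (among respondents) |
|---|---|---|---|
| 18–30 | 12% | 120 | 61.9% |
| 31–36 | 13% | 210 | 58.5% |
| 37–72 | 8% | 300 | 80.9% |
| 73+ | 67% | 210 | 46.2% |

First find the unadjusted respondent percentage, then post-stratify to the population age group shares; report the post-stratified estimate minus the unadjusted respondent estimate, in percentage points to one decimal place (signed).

Unadjusted (pooled respondent) estimate weights by respondent counts:
  (120/840)×61.9 + (210/840)×58.5 + (300/840)×80.9 + (210/840)×46.2 = 63.9107%
Post-stratified estimate weights by population shares:
  0.12×61.9 + 0.13×58.5 + 0.08×80.9 + 0.67×46.2 = 52.459%
Difference = 52.459 − 63.9107 = -11.4517 pp.

-11.5 percentage points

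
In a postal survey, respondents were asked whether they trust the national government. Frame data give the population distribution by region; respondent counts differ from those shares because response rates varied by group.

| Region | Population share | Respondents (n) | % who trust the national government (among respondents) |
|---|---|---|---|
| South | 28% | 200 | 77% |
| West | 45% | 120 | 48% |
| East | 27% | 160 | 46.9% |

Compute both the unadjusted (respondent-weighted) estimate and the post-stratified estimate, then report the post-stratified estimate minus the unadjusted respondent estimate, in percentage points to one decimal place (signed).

-3.9 percentage points

Without adjustment, the pooled respondent share is:
  (200/480)×77 + (120/480)×48 + (160/480)×46.9 = 59.7167%
Post-stratifying to population shares instead:
  0.28×77 + 0.45×48 + 0.27×46.9 = 55.823%
Difference = 55.823 − 59.7167 = -3.8937 pp.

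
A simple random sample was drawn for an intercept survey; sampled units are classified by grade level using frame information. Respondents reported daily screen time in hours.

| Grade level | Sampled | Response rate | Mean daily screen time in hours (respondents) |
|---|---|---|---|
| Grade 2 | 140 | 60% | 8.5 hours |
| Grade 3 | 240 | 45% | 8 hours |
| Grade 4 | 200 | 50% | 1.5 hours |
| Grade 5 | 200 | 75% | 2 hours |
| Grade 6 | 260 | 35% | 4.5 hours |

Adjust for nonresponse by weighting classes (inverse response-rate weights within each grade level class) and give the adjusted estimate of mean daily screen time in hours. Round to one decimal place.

Weighting each respondent by the inverse class response rate inflates each class back to its sampled size, so the class weight is n_sampled:
  Grade 2: 140 × 8.5 = 1190
  Grade 3: 240 × 8 = 1920
  Grade 4: 200 × 1.5 = 300
  Grade 5: 200 × 2 = 400
  Grade 6: 260 × 4.5 = 1170
Adjusted estimate = 4980 / 1,040 = 4.78846 → 4.8.

4.8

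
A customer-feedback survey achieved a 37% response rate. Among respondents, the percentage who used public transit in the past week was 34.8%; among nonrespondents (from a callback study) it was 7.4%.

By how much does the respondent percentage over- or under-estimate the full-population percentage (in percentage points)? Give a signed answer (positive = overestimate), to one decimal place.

Nonresponse fraction = 1 − 0.37 = 0.63.
Bias = (nonresponse fraction) × (respondent percentage − nonrespondent percentage)
     = 0.63 × (34.8 − 7.4) = 0.63 × 27.4 = 17.262.

+17.3 percentage points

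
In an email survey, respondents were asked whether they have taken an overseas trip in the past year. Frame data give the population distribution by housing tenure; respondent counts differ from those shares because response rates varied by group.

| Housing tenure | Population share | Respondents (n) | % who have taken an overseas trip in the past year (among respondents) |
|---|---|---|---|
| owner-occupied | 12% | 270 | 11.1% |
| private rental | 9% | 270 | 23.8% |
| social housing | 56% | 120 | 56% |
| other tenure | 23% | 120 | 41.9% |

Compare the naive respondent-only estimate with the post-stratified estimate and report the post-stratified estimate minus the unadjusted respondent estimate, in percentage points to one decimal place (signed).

+17.3 percentage points

Naive respondent-only estimate (weights = respondent counts):
  (270/780)×11.1 + (270/780)×23.8 + (120/780)×56 + (120/780)×41.9 = 27.1423%
Post-stratified estimate weights by population shares:
  0.12×11.1 + 0.09×23.8 + 0.56×56 + 0.23×41.9 = 44.471%
Difference = 44.471 − 27.1423 = 17.3287 pp.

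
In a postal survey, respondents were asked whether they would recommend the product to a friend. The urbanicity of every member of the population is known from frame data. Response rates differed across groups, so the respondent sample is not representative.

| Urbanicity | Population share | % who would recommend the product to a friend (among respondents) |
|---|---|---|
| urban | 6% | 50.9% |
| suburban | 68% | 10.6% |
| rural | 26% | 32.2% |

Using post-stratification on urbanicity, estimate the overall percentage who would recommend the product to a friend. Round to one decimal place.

18.6%

Weight each group's respondent value by its population share:
  urban: 0.06 × 50.9 = 3.054
  suburban: 0.68 × 10.6 = 7.208
  rural: 0.26 × 32.2 = 8.372
Post-stratified estimate = 18.634 → 18.6%.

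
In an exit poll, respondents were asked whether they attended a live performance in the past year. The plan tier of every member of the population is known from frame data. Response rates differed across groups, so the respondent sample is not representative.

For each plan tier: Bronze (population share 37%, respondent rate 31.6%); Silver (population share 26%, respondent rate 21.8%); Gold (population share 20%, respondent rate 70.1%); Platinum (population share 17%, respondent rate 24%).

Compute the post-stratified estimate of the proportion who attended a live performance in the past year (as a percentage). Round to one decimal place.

35.5%

Weight each group's respondent value by its population share:
  Bronze: 0.37 × 31.6 = 11.692
  Silver: 0.26 × 21.8 = 5.668
  Gold: 0.2 × 70.1 = 14.02
  Platinum: 0.17 × 24 = 4.08
Post-stratified estimate = 35.46 → 35.5%.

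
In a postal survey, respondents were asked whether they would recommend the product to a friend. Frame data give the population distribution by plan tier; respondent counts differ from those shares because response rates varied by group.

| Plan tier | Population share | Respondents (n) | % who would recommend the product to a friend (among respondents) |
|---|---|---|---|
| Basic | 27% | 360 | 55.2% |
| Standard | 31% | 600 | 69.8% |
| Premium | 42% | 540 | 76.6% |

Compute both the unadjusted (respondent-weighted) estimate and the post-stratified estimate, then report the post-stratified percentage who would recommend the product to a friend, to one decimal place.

68.7%

Without adjustment, the pooled respondent share is:
  (360/1500)×55.2 + (600/1500)×69.8 + (540/1500)×76.6 = 68.744%
Post-stratifying to population shares instead:
  0.27×55.2 + 0.31×69.8 + 0.42×76.6 = 68.714%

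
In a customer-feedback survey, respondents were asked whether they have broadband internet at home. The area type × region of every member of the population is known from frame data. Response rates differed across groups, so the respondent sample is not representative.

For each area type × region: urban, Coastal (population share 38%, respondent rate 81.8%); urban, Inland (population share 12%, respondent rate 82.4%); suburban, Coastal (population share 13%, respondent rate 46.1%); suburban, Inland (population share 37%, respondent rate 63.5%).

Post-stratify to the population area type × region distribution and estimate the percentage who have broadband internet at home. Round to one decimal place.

Weight each group's respondent value by its population share:
  urban, Coastal: 0.38 × 81.8 = 31.084
  urban, Inland: 0.12 × 82.4 = 9.888
  suburban, Coastal: 0.13 × 46.1 = 5.993
  suburban, Inland: 0.37 × 63.5 = 23.495
Post-stratified estimate = 70.46 → 70.5%.

70.5%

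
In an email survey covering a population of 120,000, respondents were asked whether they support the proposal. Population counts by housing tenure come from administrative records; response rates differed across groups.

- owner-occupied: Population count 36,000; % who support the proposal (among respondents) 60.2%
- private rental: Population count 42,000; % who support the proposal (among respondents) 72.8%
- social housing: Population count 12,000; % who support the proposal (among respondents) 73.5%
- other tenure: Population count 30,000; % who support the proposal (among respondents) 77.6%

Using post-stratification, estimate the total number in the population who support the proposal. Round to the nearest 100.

84,300

Estimated count per cell = population count × respondent percentage:
  owner-occupied: 36,000 × 60.2% = 21,672
  private rental: 42,000 × 72.8% = 30,576
  social housing: 12,000 × 73.5% = 8820
  other tenure: 30,000 × 77.6% = 23,280
Estimated total = 84,348 → 84,300.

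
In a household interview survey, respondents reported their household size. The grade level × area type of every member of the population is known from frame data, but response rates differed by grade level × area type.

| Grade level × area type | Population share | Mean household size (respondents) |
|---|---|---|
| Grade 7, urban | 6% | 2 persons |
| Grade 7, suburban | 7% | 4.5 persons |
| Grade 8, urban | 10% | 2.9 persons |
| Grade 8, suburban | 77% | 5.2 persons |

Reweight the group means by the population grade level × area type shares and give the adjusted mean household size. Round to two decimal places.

4.73

Weight each group's respondent value by its population share:
  Grade 7, urban: 0.06 × 2 = 0.12
  Grade 7, suburban: 0.07 × 4.5 = 0.315
  Grade 8, urban: 0.1 × 2.9 = 0.29
  Grade 8, suburban: 0.77 × 5.2 = 4.004
Post-stratified estimate = 4.729 → 4.73.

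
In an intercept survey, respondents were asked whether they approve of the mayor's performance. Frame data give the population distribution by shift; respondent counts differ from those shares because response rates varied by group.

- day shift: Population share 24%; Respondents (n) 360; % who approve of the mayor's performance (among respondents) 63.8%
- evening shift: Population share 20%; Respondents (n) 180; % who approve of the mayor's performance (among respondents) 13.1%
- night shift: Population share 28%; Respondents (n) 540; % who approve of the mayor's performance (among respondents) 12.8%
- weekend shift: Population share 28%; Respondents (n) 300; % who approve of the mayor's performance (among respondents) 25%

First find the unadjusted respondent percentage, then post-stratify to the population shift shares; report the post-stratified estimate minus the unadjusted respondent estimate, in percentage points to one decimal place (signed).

Unadjusted (pooled respondent) estimate weights by respondent counts:
  (360/1380)×63.8 + (180/1380)×13.1 + (540/1380)×12.8 + (300/1380)×25 = 28.7957%
Post-stratifying to population shares instead:
  0.24×63.8 + 0.2×13.1 + 0.28×12.8 + 0.28×25 = 28.516%
Difference = 28.516 − 28.7957 = -0.2797 pp.

-0.3 percentage points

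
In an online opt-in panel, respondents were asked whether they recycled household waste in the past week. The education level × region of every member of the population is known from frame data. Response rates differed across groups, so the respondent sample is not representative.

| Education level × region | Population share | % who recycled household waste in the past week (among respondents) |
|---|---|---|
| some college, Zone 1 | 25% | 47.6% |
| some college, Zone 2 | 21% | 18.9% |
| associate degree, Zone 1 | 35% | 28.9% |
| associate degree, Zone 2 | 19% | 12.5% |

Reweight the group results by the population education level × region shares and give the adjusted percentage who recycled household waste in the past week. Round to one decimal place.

28.4%

Each cell contributes population-share × respondent value:
  some college, Zone 1: 0.25 × 47.6 = 11.9
  some college, Zone 2: 0.21 × 18.9 = 3.969
  associate degree, Zone 1: 0.35 × 28.9 = 10.115
  associate degree, Zone 2: 0.19 × 12.5 = 2.375
Post-stratified estimate = 28.359 → 28.4%.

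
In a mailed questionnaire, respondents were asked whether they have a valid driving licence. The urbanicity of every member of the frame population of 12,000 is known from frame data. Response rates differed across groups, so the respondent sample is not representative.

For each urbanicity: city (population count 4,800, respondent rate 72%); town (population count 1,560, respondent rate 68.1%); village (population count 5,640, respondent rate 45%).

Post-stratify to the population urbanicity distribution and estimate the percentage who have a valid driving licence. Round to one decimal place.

58.8%

Post-stratification weights by population share, not respondent share:
  city: (4,800/12,000) × 72 = 28.8
  town: (1,560/12,000) × 68.1 = 8.853
  village: (5,640/12,000) × 45 = 21.15
Post-stratified estimate = 58.803 → 58.8%.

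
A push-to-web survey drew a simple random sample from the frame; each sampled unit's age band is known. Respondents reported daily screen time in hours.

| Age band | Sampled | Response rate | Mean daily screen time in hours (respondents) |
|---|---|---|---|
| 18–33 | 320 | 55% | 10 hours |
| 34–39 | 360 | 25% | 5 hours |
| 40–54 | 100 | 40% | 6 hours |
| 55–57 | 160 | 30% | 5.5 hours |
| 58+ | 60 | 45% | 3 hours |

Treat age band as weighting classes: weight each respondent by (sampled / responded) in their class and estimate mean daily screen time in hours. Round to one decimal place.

6.7

Each respondent's weight = sampled/responded in their class; summing within a class gives n_sampled, so:
  18–33: 320 × 10 = 3200
  34–39: 360 × 5 = 1800
  40–54: 100 × 6 = 600
  55–57: 160 × 5.5 = 880
  58+: 60 × 3 = 180
Adjusted estimate = 6660 / 1,000 = 6.66 → 6.7.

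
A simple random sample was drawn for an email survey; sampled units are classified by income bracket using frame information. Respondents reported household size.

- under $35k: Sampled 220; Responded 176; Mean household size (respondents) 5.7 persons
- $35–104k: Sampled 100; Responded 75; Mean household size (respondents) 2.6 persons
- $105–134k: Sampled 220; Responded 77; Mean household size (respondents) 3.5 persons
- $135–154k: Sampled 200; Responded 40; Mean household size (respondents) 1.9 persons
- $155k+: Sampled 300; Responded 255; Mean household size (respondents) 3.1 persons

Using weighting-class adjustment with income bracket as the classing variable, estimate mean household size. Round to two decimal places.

Response rates by class: under $35k 176/220 = 80%, $35–104k 75/100 = 75%, $105–134k 77/220 = 35%, $135–154k 40/200 = 20%, $155k+ 255/300 = 85%.
Inverse-response-rate weighting restores each class to its sampled count, so class totals weight by n_sampled:
  under $35k: 220 × 5.7 = 1254
  $35–104k: 100 × 2.6 = 260
  $105–134k: 220 × 3.5 = 770
  $135–154k: 200 × 1.9 = 380
  $155k+: 300 × 3.1 = 930
Adjusted estimate = 3594 / 1,040 = 3.45577 → 3.46.

3.46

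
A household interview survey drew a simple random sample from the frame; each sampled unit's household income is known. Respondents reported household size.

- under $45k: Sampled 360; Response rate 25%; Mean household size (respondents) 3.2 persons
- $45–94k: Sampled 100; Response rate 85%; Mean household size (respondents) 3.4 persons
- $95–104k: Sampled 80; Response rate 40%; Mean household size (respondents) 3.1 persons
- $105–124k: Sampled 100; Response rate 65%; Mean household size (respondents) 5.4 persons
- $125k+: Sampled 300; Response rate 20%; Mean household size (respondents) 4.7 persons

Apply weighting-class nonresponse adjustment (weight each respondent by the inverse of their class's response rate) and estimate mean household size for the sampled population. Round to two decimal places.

With weight = n_sampled/n_responded per class, the weighted class total is n_sampled:
  under $45k: 360 × 3.2 = 1152
  $45–94k: 100 × 3.4 = 340
  $95–104k: 80 × 3.1 = 248
  $105–124k: 100 × 5.4 = 540
  $125k+: 300 × 4.7 = 1410
Adjusted estimate = 3690 / 940 = 3.92553 → 3.93.

3.93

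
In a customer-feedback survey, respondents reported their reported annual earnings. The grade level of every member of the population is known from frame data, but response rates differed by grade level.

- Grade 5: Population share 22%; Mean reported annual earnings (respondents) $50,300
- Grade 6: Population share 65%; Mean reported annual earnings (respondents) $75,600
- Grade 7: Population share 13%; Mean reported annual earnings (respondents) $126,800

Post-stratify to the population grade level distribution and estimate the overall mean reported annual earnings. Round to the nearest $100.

$76,700

Post-stratification weights by population share, not respondent share:
  Grade 5: 0.22 × 50,300 = 11,066
  Grade 6: 0.65 × 75,600 = 49,140
  Grade 7: 0.13 × 126,800 = 16,484
Post-stratified estimate = 76,690 → $76,700.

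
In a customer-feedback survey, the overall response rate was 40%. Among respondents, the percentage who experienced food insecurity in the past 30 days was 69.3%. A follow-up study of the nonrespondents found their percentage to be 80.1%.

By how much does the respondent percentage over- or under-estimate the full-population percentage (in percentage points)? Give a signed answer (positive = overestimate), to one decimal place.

Nonresponse fraction = 1 − 0.4 = 0.6.
Bias = (nonresponse fraction) × (respondent percentage − nonrespondent percentage)
     = 0.6 × (69.3 − 80.1) = 0.6 × -10.8 = -6.48.

-6.5 percentage points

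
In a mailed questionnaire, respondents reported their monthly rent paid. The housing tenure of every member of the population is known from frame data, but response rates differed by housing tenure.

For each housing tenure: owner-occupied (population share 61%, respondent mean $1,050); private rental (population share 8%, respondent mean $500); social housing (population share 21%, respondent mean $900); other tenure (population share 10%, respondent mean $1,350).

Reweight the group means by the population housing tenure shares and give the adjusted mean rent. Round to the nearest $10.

$1,000

Weight each group's respondent value by its population share:
  owner-occupied: 0.61 × 1050 = 640.5
  private rental: 0.08 × 500 = 40
  social housing: 0.21 × 900 = 189
  other tenure: 0.1 × 1350 = 135
Post-stratified estimate = 1004.5 → $1,000.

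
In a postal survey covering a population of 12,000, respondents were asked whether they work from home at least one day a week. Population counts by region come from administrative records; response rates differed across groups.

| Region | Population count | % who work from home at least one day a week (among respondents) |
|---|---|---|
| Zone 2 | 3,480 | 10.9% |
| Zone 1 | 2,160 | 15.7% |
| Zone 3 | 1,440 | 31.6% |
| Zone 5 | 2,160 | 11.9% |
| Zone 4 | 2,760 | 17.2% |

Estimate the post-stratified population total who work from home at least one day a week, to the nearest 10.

Apply each group's respondent rate to its population count:
  Zone 2: 3,480 × 10.9% = 379.32
  Zone 1: 2,160 × 15.7% = 339.12
  Zone 3: 1,440 × 31.6% = 455.04
  Zone 5: 2,160 × 11.9% = 257.04
  Zone 4: 2,760 × 17.2% = 474.72
Estimated total = 1905.24 → 1,910.

1,910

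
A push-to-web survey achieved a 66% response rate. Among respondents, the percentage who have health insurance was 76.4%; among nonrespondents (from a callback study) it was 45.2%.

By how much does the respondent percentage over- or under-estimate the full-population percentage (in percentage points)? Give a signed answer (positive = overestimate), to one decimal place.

+10.6 percentage points

Nonresponse fraction = 1 − 0.66 = 0.34.
Bias = (nonresponse fraction) × (respondent percentage − nonrespondent percentage)
     = 0.34 × (76.4 − 45.2) = 0.34 × 31.2 = 10.608.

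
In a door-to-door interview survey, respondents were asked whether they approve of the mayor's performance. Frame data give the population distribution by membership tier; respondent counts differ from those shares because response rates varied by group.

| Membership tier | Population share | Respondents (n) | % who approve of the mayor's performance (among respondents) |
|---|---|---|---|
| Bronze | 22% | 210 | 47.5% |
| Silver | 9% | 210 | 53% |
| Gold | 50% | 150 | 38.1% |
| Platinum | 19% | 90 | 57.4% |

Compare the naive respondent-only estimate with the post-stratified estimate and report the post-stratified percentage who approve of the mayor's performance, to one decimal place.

Without adjustment, the pooled respondent share is:
  (210/660)×47.5 + (210/660)×53 + (150/660)×38.1 + (90/660)×57.4 = 48.4636%
Reweighting by population membership tier shares:
  0.22×47.5 + 0.09×53 + 0.5×38.1 + 0.19×57.4 = 45.176%

45.2%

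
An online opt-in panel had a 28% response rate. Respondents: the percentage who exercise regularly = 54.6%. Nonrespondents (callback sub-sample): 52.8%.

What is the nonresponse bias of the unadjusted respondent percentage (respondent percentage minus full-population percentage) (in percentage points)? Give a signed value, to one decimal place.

Nonresponse fraction = 1 − 0.28 = 0.72.
Bias = (nonresponse fraction) × (respondent percentage − nonrespondent percentage)
     = 0.72 × (54.6 − 52.8) = 0.72 × 1.8 = 1.296.

+1.3 percentage points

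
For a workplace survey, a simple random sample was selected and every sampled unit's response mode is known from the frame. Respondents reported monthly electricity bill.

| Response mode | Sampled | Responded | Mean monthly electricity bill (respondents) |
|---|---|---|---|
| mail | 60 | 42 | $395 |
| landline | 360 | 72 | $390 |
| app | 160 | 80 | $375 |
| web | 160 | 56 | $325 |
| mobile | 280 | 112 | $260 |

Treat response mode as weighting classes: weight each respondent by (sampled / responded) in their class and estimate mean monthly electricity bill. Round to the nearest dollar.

$342

Class response rates: mail 42/60 = 70%, landline 72/360 = 20%, app 80/160 = 50%, web 56/160 = 35%, mobile 112/280 = 40%.
With weight = n_sampled/n_responded per class, the weighted class total is n_sampled:
  mail: 60 × 395 = 23,700
  landline: 360 × 390 = 140,400
  app: 160 × 375 = 60,000
  web: 160 × 325 = 52,000
  mobile: 280 × 260 = 72,800
Adjusted estimate = 348,900 / 1,020 = 342.059 → $342.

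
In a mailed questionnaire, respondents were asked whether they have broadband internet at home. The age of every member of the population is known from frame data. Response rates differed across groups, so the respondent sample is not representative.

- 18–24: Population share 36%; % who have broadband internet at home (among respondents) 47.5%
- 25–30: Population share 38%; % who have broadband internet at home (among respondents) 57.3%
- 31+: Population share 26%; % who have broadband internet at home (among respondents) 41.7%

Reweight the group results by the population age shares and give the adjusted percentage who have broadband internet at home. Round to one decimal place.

49.7%

Reweight to the known age distribution:
  18–24: 0.36 × 47.5 = 17.1
  25–30: 0.38 × 57.3 = 21.774
  31+: 0.26 × 41.7 = 10.842
Post-stratified estimate = 49.716 → 49.7%.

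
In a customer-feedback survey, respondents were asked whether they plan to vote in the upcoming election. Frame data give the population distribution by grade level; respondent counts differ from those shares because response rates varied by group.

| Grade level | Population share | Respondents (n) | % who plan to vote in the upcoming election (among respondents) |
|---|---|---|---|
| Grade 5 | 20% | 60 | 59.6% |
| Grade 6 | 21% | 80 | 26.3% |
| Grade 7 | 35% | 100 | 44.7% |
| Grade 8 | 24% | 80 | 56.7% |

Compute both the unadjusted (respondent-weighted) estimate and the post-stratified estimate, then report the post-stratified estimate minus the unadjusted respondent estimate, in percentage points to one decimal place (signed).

Unadjusted (pooled respondent) estimate weights by respondent counts:
  (60/320)×59.6 + (80/320)×26.3 + (100/320)×44.7 + (80/320)×56.7 = 45.8937%
Reweighting by population grade level shares:
  0.2×59.6 + 0.21×26.3 + 0.35×44.7 + 0.24×56.7 = 46.696%
Difference = 46.696 − 45.8937 = 0.8023 pp.

+0.8 percentage points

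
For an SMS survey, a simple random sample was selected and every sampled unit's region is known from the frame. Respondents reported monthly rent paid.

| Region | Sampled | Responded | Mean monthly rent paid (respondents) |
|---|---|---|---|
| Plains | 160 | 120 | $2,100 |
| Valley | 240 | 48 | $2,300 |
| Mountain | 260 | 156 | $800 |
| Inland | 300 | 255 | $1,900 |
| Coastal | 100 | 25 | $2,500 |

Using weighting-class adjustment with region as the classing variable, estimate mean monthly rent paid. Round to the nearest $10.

$1,810

Class response rates: Plains 120/160 = 75%, Valley 48/240 = 20%, Mountain 156/260 = 60%, Inland 255/300 = 85%, Coastal 25/100 = 25%.
With weight = n_sampled/n_responded per class, the weighted class total is n_sampled:
  Plains: 160 × 2100 = 336,000
  Valley: 240 × 2300 = 552,000
  Mountain: 260 × 800 = 208,000
  Inland: 300 × 1900 = 570,000
  Coastal: 100 × 2500 = 250,000
Adjusted estimate = 1,916,000 / 1,060 = 1807.55 → $1,810.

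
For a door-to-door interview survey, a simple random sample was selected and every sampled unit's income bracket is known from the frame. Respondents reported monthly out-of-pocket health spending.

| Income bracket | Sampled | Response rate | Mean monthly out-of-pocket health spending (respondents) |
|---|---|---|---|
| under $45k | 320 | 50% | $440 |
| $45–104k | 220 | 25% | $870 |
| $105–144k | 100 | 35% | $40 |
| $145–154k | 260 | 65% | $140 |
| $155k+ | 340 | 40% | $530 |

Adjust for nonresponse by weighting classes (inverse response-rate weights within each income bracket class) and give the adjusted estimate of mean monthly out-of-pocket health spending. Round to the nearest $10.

$450

With weight = n_sampled/n_responded per class, the weighted class total is n_sampled:
  under $45k: 320 × 440 = 140,800
  $45–104k: 220 × 870 = 191,400
  $105–144k: 100 × 40 = 4000
  $145–154k: 260 × 140 = 36,400
  $155k+: 340 × 530 = 180,200
Adjusted estimate = 552,800 / 1,240 = 445.806 → $450.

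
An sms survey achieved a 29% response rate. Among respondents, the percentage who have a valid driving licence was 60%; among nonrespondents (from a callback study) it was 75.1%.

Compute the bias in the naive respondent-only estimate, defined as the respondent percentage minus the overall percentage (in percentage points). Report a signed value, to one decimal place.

-10.7 percentage points

Nonresponse fraction = 1 − 0.29 = 0.71.
Bias = (nonresponse fraction) × (respondent percentage − nonrespondent percentage)
     = 0.71 × (60 − 75.1) = 0.71 × -15.1 = -10.721.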